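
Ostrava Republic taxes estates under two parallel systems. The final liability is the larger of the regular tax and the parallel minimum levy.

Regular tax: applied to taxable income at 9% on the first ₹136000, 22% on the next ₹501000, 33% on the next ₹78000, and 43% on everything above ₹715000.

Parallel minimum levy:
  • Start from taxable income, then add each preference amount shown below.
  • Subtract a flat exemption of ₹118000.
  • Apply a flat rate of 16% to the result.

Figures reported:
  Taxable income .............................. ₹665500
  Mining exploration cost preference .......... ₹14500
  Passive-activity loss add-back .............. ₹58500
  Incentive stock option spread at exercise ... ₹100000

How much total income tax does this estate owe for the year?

Parallel minimum levy:
  Adjusted income: ₹665500 + ₹14500 + ₹58500 + ₹100000 = ₹838500
  Less exemption ₹118000 → base ₹720500
  ₹720500 × 16% = ₹115280

Regular tax:
  ₹136000 × 9% = ₹12240
  ₹501000 × 22% = ₹110220
  ₹28500 × 33% = ₹9405
  → ₹131865

₹131865 > ₹115280, so the regular tax governs.

₹131865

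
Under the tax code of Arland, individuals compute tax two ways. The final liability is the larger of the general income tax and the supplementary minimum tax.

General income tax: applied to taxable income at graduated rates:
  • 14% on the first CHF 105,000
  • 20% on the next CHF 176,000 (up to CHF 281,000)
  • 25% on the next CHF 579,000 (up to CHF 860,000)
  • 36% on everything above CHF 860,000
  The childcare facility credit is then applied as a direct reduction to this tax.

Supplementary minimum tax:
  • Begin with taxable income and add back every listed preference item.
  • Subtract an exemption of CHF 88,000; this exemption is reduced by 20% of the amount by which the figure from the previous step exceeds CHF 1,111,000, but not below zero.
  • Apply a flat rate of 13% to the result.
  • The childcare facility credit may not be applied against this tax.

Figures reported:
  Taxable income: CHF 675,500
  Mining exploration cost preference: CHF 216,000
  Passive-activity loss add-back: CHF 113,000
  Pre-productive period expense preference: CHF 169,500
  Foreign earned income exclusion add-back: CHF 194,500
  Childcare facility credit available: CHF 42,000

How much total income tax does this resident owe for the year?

CHF 173,160

General income tax:
  CHF 105,000 × 14% = CHF 14,700
  CHF 176,000 × 20% = CHF 35,200
  CHF 394,500 × 25% = CHF 98,625
  → CHF 148,525
  Less childcare facility credit CHF 42,000 → CHF 106,525

Supplementary minimum tax:
  Adjusted income: CHF 675,500 + CHF 216,000 + CHF 113,000 + CHF 169,500 + CHF 194,500 = CHF 1,368,500
  Exemption: CHF 88,000 − 20% × (CHF 1,368,500 − CHF 1,111,000) = CHF 88,000 − CHF 51,500 = CHF 36,500
  Base: CHF 1,368,500 − CHF 36,500 = CHF 1,332,000
  CHF 1,332,000 × 13% = CHF 173,160

CHF 173,160 > CHF 106,525, so the supplementary minimum tax is the binding amount.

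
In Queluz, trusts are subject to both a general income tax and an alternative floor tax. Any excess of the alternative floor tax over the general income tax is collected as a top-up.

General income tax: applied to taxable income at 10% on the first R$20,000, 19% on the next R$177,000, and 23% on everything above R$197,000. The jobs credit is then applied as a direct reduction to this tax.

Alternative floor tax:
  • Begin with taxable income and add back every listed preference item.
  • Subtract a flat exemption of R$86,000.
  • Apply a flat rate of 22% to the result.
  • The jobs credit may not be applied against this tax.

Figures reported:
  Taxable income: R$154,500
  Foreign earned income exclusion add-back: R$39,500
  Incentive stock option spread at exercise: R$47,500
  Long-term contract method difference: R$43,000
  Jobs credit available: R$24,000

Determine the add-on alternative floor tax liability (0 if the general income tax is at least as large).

R$40,115

Alternative floor tax:
  Adjusted income: R$154,500 + R$39,500 + R$47,500 + R$43,000 = R$284,500
  Less exemption R$86,000 → base R$198,500
  R$198,500 × 22% = R$43,670

General income tax:
  R$20,000 × 10% = R$2,000
  R$134,500 × 19% = R$25,555
  → R$27,555
  Less jobs credit R$24,000 → R$3,555

Excess of alternative floor tax over general income tax: R$43,670 − R$3,555 = R$40,115.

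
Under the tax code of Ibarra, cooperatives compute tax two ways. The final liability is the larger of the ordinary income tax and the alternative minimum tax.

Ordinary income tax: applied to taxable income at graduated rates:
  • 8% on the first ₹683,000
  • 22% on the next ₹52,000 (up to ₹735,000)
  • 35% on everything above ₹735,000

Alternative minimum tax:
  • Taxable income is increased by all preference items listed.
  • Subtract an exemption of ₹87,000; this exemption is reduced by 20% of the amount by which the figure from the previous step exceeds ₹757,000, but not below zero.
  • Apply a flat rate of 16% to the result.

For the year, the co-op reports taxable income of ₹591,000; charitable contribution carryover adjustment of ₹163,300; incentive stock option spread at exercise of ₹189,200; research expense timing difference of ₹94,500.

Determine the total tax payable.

Alternative minimum tax:
  Adjusted income: ₹591,000 + ₹163,300 + ₹189,200 + ₹94,500 = ₹1,038,000
  Exemption: ₹87,000 − 20% × (₹1,038,000 − ₹757,000) = ₹87,000 − ₹56,200 = ₹30,800
  Base: ₹1,038,000 − ₹30,800 = ₹1,007,200
  ₹1,007,200 × 16% = ₹161,152

Ordinary income tax:
  ₹591,000 × 8% = ₹47,280

₹161,152 > ₹47,280, so the alternative minimum tax is the binding amount.

₹161,152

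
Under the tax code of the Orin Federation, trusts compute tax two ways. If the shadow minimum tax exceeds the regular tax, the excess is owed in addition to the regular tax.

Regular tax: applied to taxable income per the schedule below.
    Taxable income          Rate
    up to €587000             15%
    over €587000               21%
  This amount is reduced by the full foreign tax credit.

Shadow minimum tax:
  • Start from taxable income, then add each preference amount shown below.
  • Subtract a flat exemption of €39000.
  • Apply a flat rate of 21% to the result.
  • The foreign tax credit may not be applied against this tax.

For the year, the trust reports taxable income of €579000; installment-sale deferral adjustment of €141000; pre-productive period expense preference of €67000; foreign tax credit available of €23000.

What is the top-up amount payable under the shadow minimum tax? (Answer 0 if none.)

€93230

Shadow minimum tax:
  Adjusted income: €579000 + €141000 + €67000 = €787000
  Less exemption €39000 → base €748000
  €748000 × 21% = €157080

Regular tax:
  €579000 × 15% = €86850
  Less foreign tax credit €23000 → €63850

Excess of shadow minimum tax over regular tax: €157080 − €63850 = €93230.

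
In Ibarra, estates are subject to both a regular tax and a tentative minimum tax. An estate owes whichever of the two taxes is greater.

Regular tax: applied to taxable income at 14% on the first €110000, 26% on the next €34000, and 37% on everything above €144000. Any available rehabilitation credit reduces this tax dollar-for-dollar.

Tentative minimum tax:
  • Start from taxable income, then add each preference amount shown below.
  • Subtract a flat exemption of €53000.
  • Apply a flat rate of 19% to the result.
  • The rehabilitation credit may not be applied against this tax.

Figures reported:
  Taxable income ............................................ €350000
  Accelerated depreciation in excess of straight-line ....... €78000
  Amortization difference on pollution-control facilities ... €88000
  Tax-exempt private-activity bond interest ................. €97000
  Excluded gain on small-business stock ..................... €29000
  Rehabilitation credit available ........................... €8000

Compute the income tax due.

Tentative minimum tax:
  Adjusted income: €350000 + €78000 + €88000 + €97000 + €29000 = €642000
  Less exemption €53000 → base €589000
  €589000 × 19% = €111910

Regular tax:
  €110000 × 14% = €15400
  €34000 × 26% = €8840
  €206000 × 37% = €76220
  → €100460
  Less rehabilitation credit €8000 → €92460

€111910 > €92460, so the tentative minimum tax is the binding amount.

€111910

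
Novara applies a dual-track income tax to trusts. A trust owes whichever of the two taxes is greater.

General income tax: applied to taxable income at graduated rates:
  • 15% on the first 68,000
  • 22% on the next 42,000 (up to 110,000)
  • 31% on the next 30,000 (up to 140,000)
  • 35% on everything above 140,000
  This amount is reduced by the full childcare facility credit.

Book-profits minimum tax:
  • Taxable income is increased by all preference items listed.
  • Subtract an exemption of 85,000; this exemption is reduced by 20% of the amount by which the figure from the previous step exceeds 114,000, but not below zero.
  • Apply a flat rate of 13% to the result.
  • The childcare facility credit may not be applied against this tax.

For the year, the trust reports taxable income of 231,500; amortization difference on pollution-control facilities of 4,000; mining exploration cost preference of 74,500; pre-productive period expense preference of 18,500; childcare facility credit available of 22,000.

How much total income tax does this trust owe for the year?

Book-profits minimum tax:
  Adjusted income: 231,500 + 4,000 + 74,500 + 18,500 = 328,500
  Exemption: 85,000 − 20% × (328,500 − 114,000) = 85,000 − 42,900 = 42,100
  Base: 328,500 − 42,100 = 286,400
  286,400 × 13% = 37,232

General income tax:
  68,000 × 15% = 10,200
  42,000 × 22% = 9,240
  30,000 × 31% = 9,300
  91,500 × 35% = 32,025
  → 60,765
  Less childcare facility credit 22,000 → 38,765

38,765 > 37,232, so the general income tax governs.

38,765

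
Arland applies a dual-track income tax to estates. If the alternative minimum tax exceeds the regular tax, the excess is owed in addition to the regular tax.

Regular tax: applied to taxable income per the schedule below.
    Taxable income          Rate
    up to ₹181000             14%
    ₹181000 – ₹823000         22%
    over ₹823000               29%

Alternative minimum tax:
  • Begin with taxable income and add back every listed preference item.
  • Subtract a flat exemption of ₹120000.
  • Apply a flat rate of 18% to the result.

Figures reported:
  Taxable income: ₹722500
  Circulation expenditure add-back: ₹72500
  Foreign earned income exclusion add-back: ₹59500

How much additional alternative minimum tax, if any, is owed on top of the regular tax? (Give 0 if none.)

₹0

Alternative minimum tax:
  Adjusted income: ₹722500 + ₹72500 + ₹59500 = ₹854500
  Less exemption ₹120000 → base ₹734500
  ₹734500 × 18% = ₹132210

Regular tax:
  ₹181000 × 14% = ₹25340
  ₹541500 × 22% = ₹119130
  → ₹144470

₹132210 ≤ ₹144470, so no add-on is due.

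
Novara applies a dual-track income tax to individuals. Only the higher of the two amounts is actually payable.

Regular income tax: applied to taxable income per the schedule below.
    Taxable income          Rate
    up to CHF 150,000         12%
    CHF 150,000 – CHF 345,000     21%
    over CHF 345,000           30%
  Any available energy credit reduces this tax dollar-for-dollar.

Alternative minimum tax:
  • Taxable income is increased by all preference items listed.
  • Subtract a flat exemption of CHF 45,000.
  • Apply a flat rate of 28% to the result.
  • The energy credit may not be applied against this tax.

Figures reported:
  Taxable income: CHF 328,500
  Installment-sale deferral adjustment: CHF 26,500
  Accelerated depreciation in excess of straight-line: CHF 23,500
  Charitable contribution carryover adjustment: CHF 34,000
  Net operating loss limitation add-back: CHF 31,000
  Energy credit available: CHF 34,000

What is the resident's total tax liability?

CHF 111,580

Alternative minimum tax:
  Adjusted income: CHF 328,500 + CHF 26,500 + CHF 23,500 + CHF 34,000 + CHF 31,000 = CHF 443,500
  Less exemption CHF 45,000 → base CHF 398,500
  CHF 398,500 × 28% = CHF 111,580

Regular income tax:
  CHF 150,000 × 12% = CHF 18,000
  CHF 178,500 × 21% = CHF 37,485
  → CHF 55,485
  Less energy credit CHF 34,000 → CHF 21,485

CHF 111,580 > CHF 21,485, so the alternative minimum tax is the binding amount.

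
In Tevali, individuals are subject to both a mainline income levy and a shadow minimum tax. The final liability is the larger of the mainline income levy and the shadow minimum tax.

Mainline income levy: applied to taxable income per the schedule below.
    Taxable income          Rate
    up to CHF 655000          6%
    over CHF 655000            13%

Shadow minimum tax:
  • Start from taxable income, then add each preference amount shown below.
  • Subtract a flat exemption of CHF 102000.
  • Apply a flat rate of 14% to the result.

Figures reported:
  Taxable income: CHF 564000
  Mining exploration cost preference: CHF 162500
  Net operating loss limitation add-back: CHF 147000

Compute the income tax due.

CHF 108010

Mainline income levy:
  CHF 564000 × 6% = CHF 33840

Shadow minimum tax:
  Adjusted income: CHF 564000 + CHF 162500 + CHF 147000 = CHF 873500
  Less exemption CHF 102000 → base CHF 771500
  CHF 771500 × 14% = CHF 108010

CHF 108010 > CHF 33840, so the shadow minimum tax is the binding amount.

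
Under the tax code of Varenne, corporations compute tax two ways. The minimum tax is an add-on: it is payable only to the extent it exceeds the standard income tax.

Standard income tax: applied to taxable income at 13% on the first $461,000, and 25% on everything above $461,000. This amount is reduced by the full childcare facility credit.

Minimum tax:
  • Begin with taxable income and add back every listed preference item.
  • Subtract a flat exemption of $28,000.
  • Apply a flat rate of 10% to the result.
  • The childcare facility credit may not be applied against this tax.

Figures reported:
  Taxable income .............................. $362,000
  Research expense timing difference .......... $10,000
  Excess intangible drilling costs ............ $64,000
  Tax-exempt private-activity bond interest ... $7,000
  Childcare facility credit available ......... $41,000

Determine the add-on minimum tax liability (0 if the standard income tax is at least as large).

Standard income tax:
  $362,000 × 13% = $47,060
  Less childcare facility credit $41,000 → $6,060

Minimum tax:
  Adjusted income: $362,000 + $10,000 + $64,000 + $7,000 = $443,000
  Less exemption $28,000 → base $415,000
  $415,000 × 10% = $41,500

Excess of minimum tax over standard income tax: $41,500 − $6,060 = $35,440.

$35,440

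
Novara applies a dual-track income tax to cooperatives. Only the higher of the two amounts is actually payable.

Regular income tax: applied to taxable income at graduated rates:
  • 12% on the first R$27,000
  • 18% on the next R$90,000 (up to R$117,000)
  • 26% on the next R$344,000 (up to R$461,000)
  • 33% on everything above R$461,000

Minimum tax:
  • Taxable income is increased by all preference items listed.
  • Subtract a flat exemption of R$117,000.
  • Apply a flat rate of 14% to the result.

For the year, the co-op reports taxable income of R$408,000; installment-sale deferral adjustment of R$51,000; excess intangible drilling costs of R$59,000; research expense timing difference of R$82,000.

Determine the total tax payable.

Minimum tax:
  Adjusted income: R$408,000 + R$51,000 + R$59,000 + R$82,000 = R$600,000
  Less exemption R$117,000 → base R$483,000
  R$483,000 × 14% = R$67,620

Regular income tax:
  R$27,000 × 12% = R$3,240
  R$90,000 × 18% = R$16,200
  R$291,000 × 26% = R$75,660
  → R$95,100

R$95,100 > R$67,620, so the regular income tax governs.

R$95,100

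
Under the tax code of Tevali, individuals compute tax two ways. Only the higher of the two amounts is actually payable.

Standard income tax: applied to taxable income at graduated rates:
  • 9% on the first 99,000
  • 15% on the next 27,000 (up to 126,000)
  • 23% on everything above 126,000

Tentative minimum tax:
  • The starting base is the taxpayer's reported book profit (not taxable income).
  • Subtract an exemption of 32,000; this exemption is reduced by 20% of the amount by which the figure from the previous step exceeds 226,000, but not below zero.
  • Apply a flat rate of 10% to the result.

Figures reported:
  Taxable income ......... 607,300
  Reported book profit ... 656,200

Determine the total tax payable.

Standard income tax:
  99,000 × 9% = 8,910
  27,000 × 15% = 4,050
  481,300 × 23% = 110,699
  → 123,659

Tentative minimum tax:
  Base (reported book profit): 656,200
  Exemption: 20% × (656,200 − 226,000) = 86,040 ≥ 32,000, so the exemption is fully phased out
  Base: 656,200 − 0 = 656,200
  656,200 × 10% = 65,620

123,659 > 65,620, so the standard income tax governs.

123,659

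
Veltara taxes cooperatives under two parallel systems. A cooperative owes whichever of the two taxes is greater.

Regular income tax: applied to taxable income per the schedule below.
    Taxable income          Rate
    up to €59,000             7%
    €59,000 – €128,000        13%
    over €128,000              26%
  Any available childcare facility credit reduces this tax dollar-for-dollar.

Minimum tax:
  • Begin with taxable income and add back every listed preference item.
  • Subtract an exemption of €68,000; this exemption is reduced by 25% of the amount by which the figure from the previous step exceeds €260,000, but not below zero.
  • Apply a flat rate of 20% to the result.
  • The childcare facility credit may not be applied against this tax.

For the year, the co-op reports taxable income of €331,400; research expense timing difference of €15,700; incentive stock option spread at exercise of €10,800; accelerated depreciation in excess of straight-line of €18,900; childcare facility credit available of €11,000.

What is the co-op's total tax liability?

€67,600

Minimum tax:
  Adjusted income: €331,400 + €15,700 + €10,800 + €18,900 = €376,800
  Exemption: €68,000 − 25% × (€376,800 − €260,000) = €68,000 − €29,200 = €38,800
  Base: €376,800 − €38,800 = €338,000
  €338,000 × 20% = €67,600

Regular income tax:
  €59,000 × 7% = €4,130
  €69,000 × 13% = €8,970
  €203,400 × 26% = €52,884
  → €65,984
  Less childcare facility credit €11,000 → €54,984

€67,600 > €54,984, so the minimum tax is the binding amount.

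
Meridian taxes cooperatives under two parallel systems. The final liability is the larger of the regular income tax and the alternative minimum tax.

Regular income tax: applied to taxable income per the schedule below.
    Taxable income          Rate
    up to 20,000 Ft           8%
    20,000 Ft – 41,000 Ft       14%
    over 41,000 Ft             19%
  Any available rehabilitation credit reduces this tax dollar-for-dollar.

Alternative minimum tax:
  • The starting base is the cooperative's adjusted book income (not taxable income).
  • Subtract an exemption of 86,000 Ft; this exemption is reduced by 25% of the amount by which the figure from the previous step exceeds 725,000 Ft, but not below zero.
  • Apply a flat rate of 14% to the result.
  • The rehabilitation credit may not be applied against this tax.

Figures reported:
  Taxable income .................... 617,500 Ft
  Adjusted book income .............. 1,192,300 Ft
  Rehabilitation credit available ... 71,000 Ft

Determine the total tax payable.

166,922 Ft

Regular income tax:
  20,000 Ft × 8% = 1,600 Ft
  21,000 Ft × 14% = 2,940 Ft
  576,500 Ft × 19% = 109,535 Ft
  → 114,075 Ft
  Less rehabilitation credit 71,000 Ft → 43,075 Ft

Alternative minimum tax:
  Base (adjusted book income): 1,192,300 Ft
  Exemption: 25% × (1,192,300 Ft − 725,000 Ft) = 116,825 Ft ≥ 86,000 Ft, so the exemption is fully phased out
  Base: 1,192,300 Ft − 0 Ft = 1,192,300 Ft
  1,192,300 Ft × 14% = 166,922 Ft

166,922 Ft > 43,075 Ft, so the alternative minimum tax is the binding amount.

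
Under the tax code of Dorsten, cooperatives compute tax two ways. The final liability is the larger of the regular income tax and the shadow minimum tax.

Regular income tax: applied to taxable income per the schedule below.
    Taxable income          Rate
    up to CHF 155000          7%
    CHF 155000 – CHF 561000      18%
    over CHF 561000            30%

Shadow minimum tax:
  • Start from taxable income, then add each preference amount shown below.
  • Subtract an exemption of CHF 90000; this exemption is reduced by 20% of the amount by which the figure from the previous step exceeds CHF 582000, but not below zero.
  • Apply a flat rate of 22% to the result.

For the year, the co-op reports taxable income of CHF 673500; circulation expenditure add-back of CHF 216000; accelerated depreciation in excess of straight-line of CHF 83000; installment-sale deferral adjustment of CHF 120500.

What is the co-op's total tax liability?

CHF 240460

Shadow minimum tax:
  Adjusted income: CHF 673500 + CHF 216000 + CHF 83000 + CHF 120500 = CHF 1093000
  Exemption: 20% × (CHF 1093000 − CHF 582000) = CHF 102200 ≥ CHF 90000, so the exemption is fully phased out
  Base: CHF 1093000 − CHF 0 = CHF 1093000
  CHF 1093000 × 22% = CHF 240460

Regular income tax:
  CHF 155000 × 7% = CHF 10850
  CHF 406000 × 18% = CHF 73080
  CHF 112500 × 30% = CHF 33750
  → CHF 117680

CHF 240460 > CHF 117680, so the shadow minimum tax is the binding amount.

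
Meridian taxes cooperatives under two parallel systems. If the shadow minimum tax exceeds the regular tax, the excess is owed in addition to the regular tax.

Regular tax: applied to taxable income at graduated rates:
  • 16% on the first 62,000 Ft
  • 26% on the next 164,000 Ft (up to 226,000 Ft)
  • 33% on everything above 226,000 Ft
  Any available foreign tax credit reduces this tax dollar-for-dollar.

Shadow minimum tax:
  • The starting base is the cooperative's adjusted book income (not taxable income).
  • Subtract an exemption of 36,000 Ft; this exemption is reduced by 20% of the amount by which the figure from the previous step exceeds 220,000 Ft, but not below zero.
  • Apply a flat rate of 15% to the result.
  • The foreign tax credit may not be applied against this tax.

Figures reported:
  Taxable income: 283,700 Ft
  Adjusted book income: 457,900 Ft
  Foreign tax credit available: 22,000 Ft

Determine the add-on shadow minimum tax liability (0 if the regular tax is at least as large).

19,084 Ft

Regular tax:
  62,000 Ft × 16% = 9,920 Ft
  164,000 Ft × 26% = 42,640 Ft
  57,700 Ft × 33% = 19,041 Ft
  → 71,601 Ft
  Less foreign tax credit 22,000 Ft → 49,601 Ft

Shadow minimum tax:
  Base (adjusted book income): 457,900 Ft
  Exemption: 20% × (457,900 Ft − 220,000 Ft) = 47,580 Ft ≥ 36,000 Ft, so the exemption is fully phased out
  Base: 457,900 Ft − 0 Ft = 457,900 Ft
  457,900 Ft × 15% = 68,685 Ft

Excess of shadow minimum tax over regular tax: 68,685 Ft − 49,601 Ft = 19,084 Ft.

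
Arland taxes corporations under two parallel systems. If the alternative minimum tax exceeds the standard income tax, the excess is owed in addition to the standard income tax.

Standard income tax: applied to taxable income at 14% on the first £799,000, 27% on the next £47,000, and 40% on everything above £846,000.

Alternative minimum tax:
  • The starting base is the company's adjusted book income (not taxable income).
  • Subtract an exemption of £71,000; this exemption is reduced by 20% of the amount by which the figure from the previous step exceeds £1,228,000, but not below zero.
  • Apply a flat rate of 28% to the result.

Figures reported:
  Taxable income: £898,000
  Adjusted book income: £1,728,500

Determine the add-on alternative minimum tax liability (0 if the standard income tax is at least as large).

Alternative minimum tax:
  Base (adjusted book income): £1,728,500
  Exemption: 20% × (£1,728,500 − £1,228,000) = £100,100 ≥ £71,000, so the exemption is fully phased out
  Base: £1,728,500 − £0 = £1,728,500
  £1,728,500 × 28% = £483,980

Standard income tax:
  £799,000 × 14% = £111,860
  £47,000 × 27% = £12,690
  £52,000 × 40% = £20,800
  → £145,350

Excess of alternative minimum tax over standard income tax: £483,980 − £145,350 = £338,630.

£338,630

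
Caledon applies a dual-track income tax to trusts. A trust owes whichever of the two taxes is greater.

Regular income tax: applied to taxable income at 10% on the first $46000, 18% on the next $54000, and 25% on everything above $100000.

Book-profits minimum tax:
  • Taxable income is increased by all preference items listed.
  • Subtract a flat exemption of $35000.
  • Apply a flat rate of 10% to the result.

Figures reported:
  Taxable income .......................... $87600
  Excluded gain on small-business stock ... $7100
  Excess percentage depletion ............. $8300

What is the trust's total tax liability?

Book-profits minimum tax:
  Adjusted income: $87600 + $7100 + $8300 = $103000
  Less exemption $35000 → base $68000
  $68000 × 10% = $6800

Regular income tax:
  $46000 × 10% = $4600
  $41600 × 18% = $7488
  → $12088

$12088 > $6800, so the regular income tax governs.

$12088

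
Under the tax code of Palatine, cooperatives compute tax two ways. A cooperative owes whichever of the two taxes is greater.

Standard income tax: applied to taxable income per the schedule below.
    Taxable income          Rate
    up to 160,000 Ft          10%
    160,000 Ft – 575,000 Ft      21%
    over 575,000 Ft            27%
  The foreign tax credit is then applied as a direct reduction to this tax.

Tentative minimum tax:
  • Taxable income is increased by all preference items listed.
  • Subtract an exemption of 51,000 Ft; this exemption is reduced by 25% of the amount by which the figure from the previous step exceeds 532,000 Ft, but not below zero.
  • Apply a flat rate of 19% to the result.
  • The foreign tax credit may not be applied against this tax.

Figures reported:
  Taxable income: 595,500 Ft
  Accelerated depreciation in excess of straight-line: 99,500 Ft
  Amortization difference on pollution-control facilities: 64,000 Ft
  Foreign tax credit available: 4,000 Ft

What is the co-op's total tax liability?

Standard income tax:
  160,000 Ft × 10% = 16,000 Ft
  415,000 Ft × 21% = 87,150 Ft
  20,500 Ft × 27% = 5,535 Ft
  → 108,685 Ft
  Less foreign tax credit 4,000 Ft → 104,685 Ft

Tentative minimum tax:
  Adjusted income: 595,500 Ft + 99,500 Ft + 64,000 Ft = 759,000 Ft
  Exemption: 25% × (759,000 Ft − 532,000 Ft) = 56,750 Ft ≥ 51,000 Ft, so the exemption is fully phased out
  Base: 759,000 Ft − 0 Ft = 759,000 Ft
  759,000 Ft × 19% = 144,210 Ft

144,210 Ft > 104,685 Ft, so the tentative minimum tax is the binding amount.

144,210 Ft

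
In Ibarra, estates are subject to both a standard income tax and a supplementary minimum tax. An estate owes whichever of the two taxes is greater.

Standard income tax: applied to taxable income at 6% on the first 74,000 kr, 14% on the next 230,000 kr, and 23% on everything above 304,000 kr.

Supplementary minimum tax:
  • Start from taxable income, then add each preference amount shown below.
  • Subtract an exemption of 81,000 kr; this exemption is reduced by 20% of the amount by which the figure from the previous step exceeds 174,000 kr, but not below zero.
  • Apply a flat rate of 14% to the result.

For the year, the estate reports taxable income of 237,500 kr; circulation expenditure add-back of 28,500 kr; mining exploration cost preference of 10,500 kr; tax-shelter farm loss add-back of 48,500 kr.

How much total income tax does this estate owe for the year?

38,388 kr

Supplementary minimum tax:
  Adjusted income: 237,500 kr + 28,500 kr + 10,500 kr + 48,500 kr = 325,000 kr
  Exemption: 81,000 kr − 20% × (325,000 kr − 174,000 kr) = 81,000 kr − 30,200 kr = 50,800 kr
  Base: 325,000 kr − 50,800 kr = 274,200 kr
  274,200 kr × 14% = 38,388 kr

Standard income tax:
  74,000 kr × 6% = 4,440 kr
  163,500 kr × 14% = 22,890 kr
  → 27,330 kr

38,388 kr > 27,330 kr, so the supplementary minimum tax is the binding amount.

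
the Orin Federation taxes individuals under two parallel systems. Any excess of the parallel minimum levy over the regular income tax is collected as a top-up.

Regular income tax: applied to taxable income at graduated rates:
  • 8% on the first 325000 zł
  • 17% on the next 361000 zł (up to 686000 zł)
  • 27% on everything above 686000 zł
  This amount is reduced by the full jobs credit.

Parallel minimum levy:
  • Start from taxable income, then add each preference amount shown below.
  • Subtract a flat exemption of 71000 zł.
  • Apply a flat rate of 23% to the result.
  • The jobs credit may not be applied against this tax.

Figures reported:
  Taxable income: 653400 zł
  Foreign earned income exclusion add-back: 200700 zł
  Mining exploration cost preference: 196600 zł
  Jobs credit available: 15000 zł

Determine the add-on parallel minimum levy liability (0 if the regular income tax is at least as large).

Parallel minimum levy:
  Adjusted income: 653400 zł + 200700 zł + 196600 zł = 1050700 zł
  Less exemption 71000 zł → base 979700 zł
  979700 zł × 23% = 225331 zł

Regular income tax:
  325000 zł × 8% = 26000 zł
  328400 zł × 17% = 55828 zł
  → 81828 zł
  Less jobs credit 15000 zł → 66828 zł

Excess of parallel minimum levy over regular income tax: 225331 zł − 66828 zł = 158503 zł.

158503 zł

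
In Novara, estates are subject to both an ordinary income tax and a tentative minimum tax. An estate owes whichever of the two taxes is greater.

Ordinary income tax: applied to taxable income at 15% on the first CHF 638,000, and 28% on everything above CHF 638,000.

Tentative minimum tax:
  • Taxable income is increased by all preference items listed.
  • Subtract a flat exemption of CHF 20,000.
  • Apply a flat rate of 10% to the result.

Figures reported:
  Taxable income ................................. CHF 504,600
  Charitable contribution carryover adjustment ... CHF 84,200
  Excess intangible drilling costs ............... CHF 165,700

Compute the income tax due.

Ordinary income tax:
  CHF 504,600 × 15% = CHF 75,690

Tentative minimum tax:
  Adjusted income: CHF 504,600 + CHF 84,200 + CHF 165,700 = CHF 754,500
  Less exemption CHF 20,000 → base CHF 734,500
  CHF 734,500 × 10% = CHF 73,450

CHF 75,690 > CHF 73,450, so the ordinary income tax governs.

CHF 75,690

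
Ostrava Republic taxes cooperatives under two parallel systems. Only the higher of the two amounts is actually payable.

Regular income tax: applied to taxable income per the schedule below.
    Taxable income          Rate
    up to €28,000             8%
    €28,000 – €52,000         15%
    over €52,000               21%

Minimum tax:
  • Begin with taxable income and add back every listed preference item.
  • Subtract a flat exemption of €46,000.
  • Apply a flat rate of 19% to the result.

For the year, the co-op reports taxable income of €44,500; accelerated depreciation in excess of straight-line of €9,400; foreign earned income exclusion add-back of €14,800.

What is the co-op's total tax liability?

Minimum tax:
  Adjusted income: €44,500 + €9,400 + €14,800 = €68,700
  Less exemption €46,000 → base €22,700
  €22,700 × 19% = €4,313

Regular income tax:
  €28,000 × 8% = €2,240
  €16,500 × 15% = €2,475
  → €4,715

€4,715 > €4,313, so the regular income tax governs.

€4,715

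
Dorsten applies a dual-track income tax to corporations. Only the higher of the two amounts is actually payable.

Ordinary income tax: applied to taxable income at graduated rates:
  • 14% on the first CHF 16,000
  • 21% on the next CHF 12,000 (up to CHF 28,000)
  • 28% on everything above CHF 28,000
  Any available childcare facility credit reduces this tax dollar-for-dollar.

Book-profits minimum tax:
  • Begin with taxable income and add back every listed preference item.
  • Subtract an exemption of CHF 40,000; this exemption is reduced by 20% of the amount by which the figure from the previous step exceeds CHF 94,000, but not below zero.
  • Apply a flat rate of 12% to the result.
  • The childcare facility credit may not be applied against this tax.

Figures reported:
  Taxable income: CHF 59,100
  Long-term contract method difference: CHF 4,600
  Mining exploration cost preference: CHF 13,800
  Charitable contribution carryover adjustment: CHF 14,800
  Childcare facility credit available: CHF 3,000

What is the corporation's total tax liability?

CHF 10,468

Ordinary income tax:
  CHF 16,000 × 14% = CHF 2,240
  CHF 12,000 × 21% = CHF 2,520
  CHF 31,100 × 28% = CHF 8,708
  → CHF 13,468
  Less childcare facility credit CHF 3,000 → CHF 10,468

Book-profits minimum tax:
  Adjusted income: CHF 59,100 + CHF 4,600 + CHF 13,800 + CHF 14,800 = CHF 92,300
  Exemption: CHF 92,300 ≤ CHF 94,000, so full CHF 40,000 applies
  Base: CHF 92,300 − CHF 40,000 = CHF 52,300
  CHF 52,300 × 12% = CHF 6,276

CHF 10,468 > CHF 6,276, so the ordinary income tax governs.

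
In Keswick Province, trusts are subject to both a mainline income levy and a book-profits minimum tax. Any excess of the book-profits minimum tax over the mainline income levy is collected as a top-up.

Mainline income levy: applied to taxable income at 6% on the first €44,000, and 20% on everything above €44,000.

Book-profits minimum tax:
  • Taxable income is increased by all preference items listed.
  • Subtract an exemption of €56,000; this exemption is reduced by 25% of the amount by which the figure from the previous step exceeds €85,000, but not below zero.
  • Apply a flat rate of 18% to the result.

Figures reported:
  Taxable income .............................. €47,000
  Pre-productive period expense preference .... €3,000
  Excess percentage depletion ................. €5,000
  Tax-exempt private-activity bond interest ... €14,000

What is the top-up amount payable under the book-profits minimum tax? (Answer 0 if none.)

€0

Mainline income levy:
  €44,000 × 6% = €2,640
  €3,000 × 20% = €600
  → €3,240

Book-profits minimum tax:
  Adjusted income: €47,000 + €3,000 + €5,000 + €14,000 = €69,000
  Exemption: €69,000 ≤ €85,000, so full €56,000 applies
  Base: €69,000 − €56,000 = €13,000
  €13,000 × 18% = €2,340

€2,340 ≤ €3,240, so no add-on is due.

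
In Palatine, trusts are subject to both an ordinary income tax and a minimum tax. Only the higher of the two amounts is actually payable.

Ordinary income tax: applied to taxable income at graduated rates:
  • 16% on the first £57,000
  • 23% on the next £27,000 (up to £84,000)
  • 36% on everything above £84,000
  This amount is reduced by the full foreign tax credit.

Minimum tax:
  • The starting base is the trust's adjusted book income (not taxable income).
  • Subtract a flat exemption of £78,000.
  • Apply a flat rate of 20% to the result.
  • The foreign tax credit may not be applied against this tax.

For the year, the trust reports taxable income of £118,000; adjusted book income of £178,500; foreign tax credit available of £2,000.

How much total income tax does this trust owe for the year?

Minimum tax:
  Base (adjusted book income): £178,500
  Less exemption £78,000 → base £100,500
  £100,500 × 20% = £20,100

Ordinary income tax:
  £57,000 × 16% = £9,120
  £27,000 × 23% = £6,210
  £34,000 × 36% = £12,240
  → £27,570
  Less foreign tax credit £2,000 → £25,570

£25,570 > £20,100, so the ordinary income tax governs.

£25,570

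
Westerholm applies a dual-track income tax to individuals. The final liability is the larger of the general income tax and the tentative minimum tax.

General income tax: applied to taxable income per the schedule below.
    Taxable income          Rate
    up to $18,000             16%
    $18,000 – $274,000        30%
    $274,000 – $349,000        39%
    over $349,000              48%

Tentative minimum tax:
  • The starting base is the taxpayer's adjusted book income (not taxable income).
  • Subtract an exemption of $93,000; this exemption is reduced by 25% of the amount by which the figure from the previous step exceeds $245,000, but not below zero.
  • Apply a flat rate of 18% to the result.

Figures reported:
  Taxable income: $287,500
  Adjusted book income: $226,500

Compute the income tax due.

General income tax:
  $18,000 × 16% = $2,880
  $256,000 × 30% = $76,800
  $13,500 × 39% = $5,265
  → $84,945

Tentative minimum tax:
  Base (adjusted book income): $226,500
  Exemption: $226,500 ≤ $245,000, so full $93,000 applies
  Base: $226,500 − $93,000 = $133,500
  $133,500 × 18% = $24,030

$84,945 > $24,030, so the general income tax governs.

$84,945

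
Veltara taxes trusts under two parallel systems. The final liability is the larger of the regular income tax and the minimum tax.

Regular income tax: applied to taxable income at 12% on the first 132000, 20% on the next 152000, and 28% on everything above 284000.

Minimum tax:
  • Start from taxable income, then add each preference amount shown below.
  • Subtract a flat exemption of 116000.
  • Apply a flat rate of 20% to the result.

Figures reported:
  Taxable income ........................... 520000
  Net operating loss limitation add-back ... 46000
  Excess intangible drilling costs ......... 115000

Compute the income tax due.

113000

Regular income tax:
  132000 × 12% = 15840
  152000 × 20% = 30400
  236000 × 28% = 66080
  → 112320

Minimum tax:
  Adjusted income: 520000 + 46000 + 115000 = 681000
  Less exemption 116000 → base 565000
  565000 × 20% = 113000

113000 > 112320, so the minimum tax is the binding amount.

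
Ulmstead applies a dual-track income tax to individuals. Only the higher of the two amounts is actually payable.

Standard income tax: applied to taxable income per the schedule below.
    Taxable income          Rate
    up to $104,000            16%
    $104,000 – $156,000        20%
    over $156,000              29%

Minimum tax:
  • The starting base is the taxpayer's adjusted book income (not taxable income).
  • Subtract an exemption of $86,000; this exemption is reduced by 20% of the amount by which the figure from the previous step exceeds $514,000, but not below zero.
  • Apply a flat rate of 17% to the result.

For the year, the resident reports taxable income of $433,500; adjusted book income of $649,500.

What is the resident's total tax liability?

$107,515

Minimum tax:
  Base (adjusted book income): $649,500
  Exemption: $86,000 − 20% × ($649,500 − $514,000) = $86,000 − $27,100 = $58,900
  Base: $649,500 − $58,900 = $590,600
  $590,600 × 17% = $100,402

Standard income tax:
  $104,000 × 16% = $16,640
  $52,000 × 20% = $10,400
  $277,500 × 29% = $80,475
  → $107,515

$107,515 > $100,402, so the standard income tax governs.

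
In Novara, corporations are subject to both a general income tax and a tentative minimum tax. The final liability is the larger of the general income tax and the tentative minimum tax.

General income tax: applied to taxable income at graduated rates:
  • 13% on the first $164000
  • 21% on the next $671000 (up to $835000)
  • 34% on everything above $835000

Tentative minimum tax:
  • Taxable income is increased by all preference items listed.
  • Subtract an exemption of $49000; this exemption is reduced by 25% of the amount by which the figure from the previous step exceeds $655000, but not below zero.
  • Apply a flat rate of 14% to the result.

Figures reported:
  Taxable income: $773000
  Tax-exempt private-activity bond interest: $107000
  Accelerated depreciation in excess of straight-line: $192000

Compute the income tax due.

$150080

General income tax:
  $164000 × 13% = $21320
  $609000 × 21% = $127890
  → $149210

Tentative minimum tax:
  Adjusted income: $773000 + $107000 + $192000 = $1072000
  Exemption: 25% × ($1072000 − $655000) = $104250 ≥ $49000, so the exemption is fully phased out
  Base: $1072000 − $0 = $1072000
  $1072000 × 14% = $150080

$150080 > $149210, so the tentative minimum tax is the binding amount.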